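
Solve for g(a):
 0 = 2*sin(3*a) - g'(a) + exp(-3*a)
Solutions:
 g(a) = C1 - 2*cos(3*a)/3 - exp(-3*a)/3


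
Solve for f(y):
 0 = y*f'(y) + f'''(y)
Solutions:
 f(y) = C1 + Integral(C2*airyai(-y) + C3*airybi(-y), y)


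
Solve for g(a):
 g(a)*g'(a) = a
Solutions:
 g(a) = -sqrt(C1 + a^2)
 g(a) = sqrt(C1 + a^2)


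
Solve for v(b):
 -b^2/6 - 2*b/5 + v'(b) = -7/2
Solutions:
 v(b) = C1 + b^3/18 + b^2/5 - 7*b/2


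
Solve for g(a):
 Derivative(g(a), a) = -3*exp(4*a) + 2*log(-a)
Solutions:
 g(a) = C1 + 2*a*log(-a) - 2*a - 3*exp(4*a)/4


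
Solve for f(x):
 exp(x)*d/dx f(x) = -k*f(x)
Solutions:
 f(x) = C1*exp(k*exp(-x))


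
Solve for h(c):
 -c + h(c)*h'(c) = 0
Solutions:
 h(c) = -sqrt(C1 + c^2)
 h(c) = sqrt(C1 + c^2)


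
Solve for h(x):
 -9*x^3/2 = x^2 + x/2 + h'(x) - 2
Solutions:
 h(x) = C1 - 9*x^4/8 - x^3/3 - x^2/4 + 2*x


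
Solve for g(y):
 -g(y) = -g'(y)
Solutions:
 g(y) = C1*exp(y)


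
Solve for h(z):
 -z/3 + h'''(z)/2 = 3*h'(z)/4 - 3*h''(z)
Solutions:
 h(z) = C1 + C2*exp(z*(-3 + sqrt(42)/2)) + C3*exp(-z*(3 + sqrt(42)/2)) - 2*z^2/9 - 16*z/9


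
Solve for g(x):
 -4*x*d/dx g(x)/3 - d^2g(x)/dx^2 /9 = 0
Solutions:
 g(x) = C1 + C2*erf(sqrt(6)*x)


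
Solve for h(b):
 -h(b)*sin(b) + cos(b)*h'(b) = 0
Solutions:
 h(b) = C1/cos(b)


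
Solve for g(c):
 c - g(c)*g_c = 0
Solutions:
 g(c) = -sqrt(C1 + c^2)
 g(c) = sqrt(C1 + c^2)


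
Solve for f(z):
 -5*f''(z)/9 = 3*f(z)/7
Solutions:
 f(z) = C1*sin(3*sqrt(105)*z/35) + C2*cos(3*sqrt(105)*z/35)


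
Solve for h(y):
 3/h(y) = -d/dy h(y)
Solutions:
 h(y) = -sqrt(C1 - 6*y)
 h(y) = sqrt(C1 - 6*y)


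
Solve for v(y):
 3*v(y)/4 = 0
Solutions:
 v(y) = 0


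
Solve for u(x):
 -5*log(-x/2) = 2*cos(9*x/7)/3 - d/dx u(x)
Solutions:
 u(x) = C1 + 5*x*log(-x) - 5*x - 5*x*log(2) + 14*sin(9*x/7)/27


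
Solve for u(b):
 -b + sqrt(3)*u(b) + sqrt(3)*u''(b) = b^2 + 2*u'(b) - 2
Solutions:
 u(b) = sqrt(3)*b^2/3 + sqrt(3)*b/3 + 4*b/3 + (C1*sin(sqrt(6)*b/3) + C2*cos(sqrt(6)*b/3))*exp(sqrt(3)*b/3) - 4*sqrt(3)/9 + 2/3


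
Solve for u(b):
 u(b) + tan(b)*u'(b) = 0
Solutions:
 u(b) = C1/sin(b)


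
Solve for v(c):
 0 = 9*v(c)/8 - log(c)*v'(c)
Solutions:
 v(c) = C1*exp(9*li(c)/8)


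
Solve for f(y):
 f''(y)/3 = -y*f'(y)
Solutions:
 f(y) = C1 + C2*erf(sqrt(6)*y/2)


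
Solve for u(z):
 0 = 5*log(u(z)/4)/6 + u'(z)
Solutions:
 -6*Integral(1/(-log(_y) + 2*log(2)), (_y, u(z)))/5 = C1 - z


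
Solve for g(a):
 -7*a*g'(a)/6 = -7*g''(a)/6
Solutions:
 g(a) = C1 + C2*erfi(sqrt(2)*a/2)


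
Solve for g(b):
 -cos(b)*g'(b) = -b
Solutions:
 g(b) = C1 + Integral(b/cos(b), b)


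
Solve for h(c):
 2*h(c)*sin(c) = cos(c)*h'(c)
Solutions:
 h(c) = C1/cos(c)^2


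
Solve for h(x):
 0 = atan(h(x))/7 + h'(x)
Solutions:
 Integral(1/atan(_y), (_y, h(x))) = C1 - x/7


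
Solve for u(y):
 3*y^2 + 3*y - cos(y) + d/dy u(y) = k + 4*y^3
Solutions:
 u(y) = C1 + k*y + y^4 - y^3 - 3*y^2/2 + sin(y)


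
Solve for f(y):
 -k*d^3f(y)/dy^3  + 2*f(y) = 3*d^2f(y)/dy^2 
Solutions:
 f(y) = C1*exp(-y*((sqrt(((-1 + k^(-2))^2 - 1/k^4)/k^2) - 1/k + k^(-3))^(1/3) + 1/k + 1/(k^2*(sqrt(((-1 + k^(-2))^2 - 1/k^4)/k^2) - 1/k + k^(-3))^(1/3)))) + C2*exp(y*((sqrt(((-1 + k^(-2))^2 - 1/k^4)/k^2) - 1/k + k^(-3))^(1/3)/2 - sqrt(3)*I*(sqrt(((-1 + k^(-2))^2 - 1/k^4)/k^2) - 1/k + k^(-3))^(1/3)/2 - 1/k - 2/(k^2*(-1 + sqrt(3)*I)*(sqrt(((-1 + k^(-2))^2 - 1/k^4)/k^2) - 1/k + k^(-3))^(1/3)))) + C3*exp(y*((sqrt(((-1 + k^(-2))^2 - 1/k^4)/k^2) - 1/k + k^(-3))^(1/3)/2 + sqrt(3)*I*(sqrt(((-1 + k^(-2))^2 - 1/k^4)/k^2) - 1/k + k^(-3))^(1/3)/2 - 1/k + 2/(k^2*(1 + sqrt(3)*I)*(sqrt(((-1 + k^(-2))^2 - 1/k^4)/k^2) - 1/k + k^(-3))^(1/3))))


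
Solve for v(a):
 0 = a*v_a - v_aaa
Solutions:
 v(a) = C1 + Integral(C2*airyai(a) + C3*airybi(a), a)


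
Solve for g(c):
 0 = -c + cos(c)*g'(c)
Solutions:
 g(c) = C1 + Integral(c/cos(c), c)


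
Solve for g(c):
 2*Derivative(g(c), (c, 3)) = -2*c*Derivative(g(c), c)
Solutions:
 g(c) = C1 + Integral(C2*airyai(-c) + C3*airybi(-c), c)


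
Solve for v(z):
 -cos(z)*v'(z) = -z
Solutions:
 v(z) = C1 + Integral(z/cos(z), z)


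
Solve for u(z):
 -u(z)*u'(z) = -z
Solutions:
 u(z) = -sqrt(C1 + z^2)
 u(z) = sqrt(C1 + z^2)


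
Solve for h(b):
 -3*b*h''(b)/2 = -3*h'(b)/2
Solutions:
 h(b) = C1 + C2*b^2


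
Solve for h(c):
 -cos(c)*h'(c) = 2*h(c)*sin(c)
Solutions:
 h(c) = C1*cos(c)^2


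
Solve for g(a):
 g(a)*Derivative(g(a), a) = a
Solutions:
 g(a) = -sqrt(C1 + a^2)
 g(a) = sqrt(C1 + a^2)


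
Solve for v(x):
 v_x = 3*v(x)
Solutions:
 v(x) = C1*exp(3*x)


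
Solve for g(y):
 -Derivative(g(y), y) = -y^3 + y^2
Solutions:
 g(y) = C1 + y^4/4 - y^3/3


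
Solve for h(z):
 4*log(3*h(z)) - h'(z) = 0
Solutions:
 -Integral(1/(log(_y) + log(3)), (_y, h(z)))/4 = C1 - z


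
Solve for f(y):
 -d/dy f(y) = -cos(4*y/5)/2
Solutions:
 f(y) = C1 + 5*sin(4*y/5)/8


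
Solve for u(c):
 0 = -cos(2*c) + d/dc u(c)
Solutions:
 u(c) = C1 + sin(2*c)/2


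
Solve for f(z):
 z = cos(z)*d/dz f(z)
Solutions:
 f(z) = C1 + Integral(z/cos(z), z)


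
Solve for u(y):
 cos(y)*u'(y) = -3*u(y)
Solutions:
 u(y) = C1*(sin(y) - 1)^(3/2)/(sin(y) + 1)^(3/2)


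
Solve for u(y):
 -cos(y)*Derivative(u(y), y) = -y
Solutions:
 u(y) = C1 + Integral(y/cos(y), y)


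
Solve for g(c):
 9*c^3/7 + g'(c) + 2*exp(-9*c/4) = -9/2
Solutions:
 g(c) = C1 - 9*c^4/28 - 9*c/2 + 8*exp(-9*c/4)/9


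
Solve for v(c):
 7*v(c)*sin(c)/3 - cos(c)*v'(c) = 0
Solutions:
 v(c) = C1/cos(c)^(7/3)


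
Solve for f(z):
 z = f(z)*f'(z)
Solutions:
 f(z) = -sqrt(C1 + z^2)
 f(z) = sqrt(C1 + z^2)


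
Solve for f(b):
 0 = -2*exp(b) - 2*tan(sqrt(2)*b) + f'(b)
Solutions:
 f(b) = C1 + 2*exp(b) - sqrt(2)*log(cos(sqrt(2)*b))


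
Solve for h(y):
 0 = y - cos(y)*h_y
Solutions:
 h(y) = C1 + Integral(y/cos(y), y)


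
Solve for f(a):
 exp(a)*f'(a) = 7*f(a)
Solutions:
 f(a) = C1*exp(-7*exp(-a))


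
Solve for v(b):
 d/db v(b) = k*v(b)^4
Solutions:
 v(b) = (-1/(C1 + 3*b*k))^(1/3)
 v(b) = (-1/(C1 + b*k))^(1/3)*(-3^(2/3) - 3*3^(1/6)*I)/6
 v(b) = (-1/(C1 + b*k))^(1/3)*(-3^(2/3) + 3*3^(1/6)*I)/6


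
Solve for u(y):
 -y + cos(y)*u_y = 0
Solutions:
 u(y) = C1 + Integral(y/cos(y), y)


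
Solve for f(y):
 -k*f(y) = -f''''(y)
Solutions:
 f(y) = C1*exp(-k^(1/4)*y) + C2*exp(k^(1/4)*y) + C3*exp(-I*k^(1/4)*y) + C4*exp(I*k^(1/4)*y)


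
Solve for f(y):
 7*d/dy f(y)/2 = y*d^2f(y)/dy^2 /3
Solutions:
 f(y) = C1 + C2*y^(23/2)


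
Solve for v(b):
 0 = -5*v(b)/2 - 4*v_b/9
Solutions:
 v(b) = C1*exp(-45*b/8)


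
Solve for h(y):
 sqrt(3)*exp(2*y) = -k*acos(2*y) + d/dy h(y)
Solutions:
 h(y) = C1 + k*(y*acos(2*y) - sqrt(1 - 4*y^2)/2) + sqrt(3)*exp(2*y)/2


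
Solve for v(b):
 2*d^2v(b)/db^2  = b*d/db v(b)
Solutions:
 v(b) = C1 + C2*erfi(b/2)


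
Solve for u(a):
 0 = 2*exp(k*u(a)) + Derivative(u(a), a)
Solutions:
 u(a) = Piecewise((log(1/(C1*k + 2*a*k))/k, Ne(k, 0)), (nan, True))
 u(a) = Piecewise((C1 - 2*a, Eq(k, 0)), (nan, True))


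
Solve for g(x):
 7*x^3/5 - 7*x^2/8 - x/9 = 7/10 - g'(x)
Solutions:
 g(x) = C1 - 7*x^4/20 + 7*x^3/24 + x^2/18 + 7*x/10


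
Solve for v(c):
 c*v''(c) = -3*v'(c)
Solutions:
 v(c) = C1 + C2/c^2


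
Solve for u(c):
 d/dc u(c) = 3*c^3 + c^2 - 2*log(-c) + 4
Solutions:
 u(c) = C1 + 3*c^4/4 + c^3/3 - 2*c*log(-c) + 6*c


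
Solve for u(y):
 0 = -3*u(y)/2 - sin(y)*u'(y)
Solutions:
 u(y) = C1*(cos(y) + 1)^(3/4)/(cos(y) - 1)^(3/4)


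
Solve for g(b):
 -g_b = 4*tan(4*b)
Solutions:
 g(b) = C1 + log(cos(4*b))


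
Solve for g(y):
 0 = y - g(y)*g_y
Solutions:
 g(y) = -sqrt(C1 + y^2)
 g(y) = sqrt(C1 + y^2)


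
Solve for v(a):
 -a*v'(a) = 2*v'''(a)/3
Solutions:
 v(a) = C1 + Integral(C2*airyai(-2^(2/3)*3^(1/3)*a/2) + C3*airybi(-2^(2/3)*3^(1/3)*a/2), a)


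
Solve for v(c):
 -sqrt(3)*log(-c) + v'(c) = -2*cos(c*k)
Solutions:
 v(c) = C1 + sqrt(3)*c*(log(-c) - 1) - 2*Piecewise((sin(c*k)/k, Ne(k, 0)), (c, True))


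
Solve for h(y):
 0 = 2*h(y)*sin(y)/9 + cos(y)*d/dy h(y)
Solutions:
 h(y) = C1*cos(y)^(2/9)


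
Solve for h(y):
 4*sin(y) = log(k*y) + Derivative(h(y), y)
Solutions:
 h(y) = C1 - y*log(k*y) + y - 4*cos(y)


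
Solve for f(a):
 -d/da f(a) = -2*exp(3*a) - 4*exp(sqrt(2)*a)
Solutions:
 f(a) = C1 + 2*exp(3*a)/3 + 2*sqrt(2)*exp(sqrt(2)*a)


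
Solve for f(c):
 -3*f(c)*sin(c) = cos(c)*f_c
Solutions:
 f(c) = C1*cos(c)^3


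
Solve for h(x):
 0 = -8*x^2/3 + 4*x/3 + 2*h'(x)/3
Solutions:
 h(x) = C1 + 4*x^3/3 - x^2


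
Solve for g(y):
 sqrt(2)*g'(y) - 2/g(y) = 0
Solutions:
 g(y) = -sqrt(C1 + 2*sqrt(2)*y)
 g(y) = sqrt(C1 + 2*sqrt(2)*y)


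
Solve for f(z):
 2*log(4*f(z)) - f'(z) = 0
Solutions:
 -Integral(1/(log(_y) + 2*log(2)), (_y, f(z)))/2 = C1 - z


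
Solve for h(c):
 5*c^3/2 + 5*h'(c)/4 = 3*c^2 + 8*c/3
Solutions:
 h(c) = C1 - c^4/2 + 4*c^3/5 + 16*c^2/15


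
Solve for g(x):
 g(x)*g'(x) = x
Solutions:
 g(x) = -sqrt(C1 + x^2)
 g(x) = sqrt(C1 + x^2)


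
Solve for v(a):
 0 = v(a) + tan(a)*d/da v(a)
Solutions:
 v(a) = C1/sin(a)


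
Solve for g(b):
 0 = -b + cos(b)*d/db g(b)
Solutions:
 g(b) = C1 + Integral(b/cos(b), b)


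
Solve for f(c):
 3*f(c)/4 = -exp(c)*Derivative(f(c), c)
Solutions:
 f(c) = C1*exp(3*exp(-c)/4)


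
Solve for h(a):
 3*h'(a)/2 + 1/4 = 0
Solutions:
 h(a) = C1 - a/6


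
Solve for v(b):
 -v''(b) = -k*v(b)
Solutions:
 v(b) = C1*exp(-b*sqrt(k)) + C2*exp(b*sqrt(k))


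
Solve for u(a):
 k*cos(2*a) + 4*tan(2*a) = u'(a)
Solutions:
 u(a) = C1 + k*sin(2*a)/2 - 2*log(cos(2*a))


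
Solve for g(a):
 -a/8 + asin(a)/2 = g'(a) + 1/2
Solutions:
 g(a) = C1 - a^2/16 + a*asin(a)/2 - a/2 + sqrt(1 - a^2)/2


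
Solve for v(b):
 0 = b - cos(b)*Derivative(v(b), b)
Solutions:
 v(b) = C1 + Integral(b/cos(b), b)


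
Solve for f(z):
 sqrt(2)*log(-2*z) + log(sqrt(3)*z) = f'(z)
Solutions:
 f(z) = C1 + z*(1 + sqrt(2))*log(z) + z*(-sqrt(2) - 1 + log(3)/2 + sqrt(2)*log(2) + sqrt(2)*I*pi)


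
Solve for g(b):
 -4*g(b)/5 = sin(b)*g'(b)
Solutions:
 g(b) = C1*(cos(b) + 1)^(2/5)/(cos(b) - 1)^(2/5)


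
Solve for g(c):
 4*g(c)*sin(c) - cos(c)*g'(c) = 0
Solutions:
 g(c) = C1/cos(c)^4


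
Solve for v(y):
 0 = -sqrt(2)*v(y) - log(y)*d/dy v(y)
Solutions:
 v(y) = C1*exp(-sqrt(2)*li(y))


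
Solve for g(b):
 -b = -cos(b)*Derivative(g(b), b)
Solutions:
 g(b) = C1 + Integral(b/cos(b), b)


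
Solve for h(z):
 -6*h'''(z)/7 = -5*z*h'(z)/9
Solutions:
 h(z) = C1 + Integral(C2*airyai(2^(2/3)*35^(1/3)*z/6) + C3*airybi(2^(2/3)*35^(1/3)*z/6), z)


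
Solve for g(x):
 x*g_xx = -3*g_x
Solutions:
 g(x) = C1 + C2/x^2


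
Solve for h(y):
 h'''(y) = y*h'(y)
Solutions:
 h(y) = C1 + Integral(C2*airyai(y) + C3*airybi(y), y)


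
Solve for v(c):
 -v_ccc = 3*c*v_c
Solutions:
 v(c) = C1 + Integral(C2*airyai(-3^(1/3)*c) + C3*airybi(-3^(1/3)*c), c)


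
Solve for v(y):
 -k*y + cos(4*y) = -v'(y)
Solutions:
 v(y) = C1 + k*y^2/2 - sin(4*y)/4


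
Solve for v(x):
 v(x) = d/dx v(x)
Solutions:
 v(x) = C1*exp(x)


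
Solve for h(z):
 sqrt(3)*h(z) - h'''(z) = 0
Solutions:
 h(z) = C3*exp(3^(1/6)*z) + (C1*sin(3^(2/3)*z/2) + C2*cos(3^(2/3)*z/2))*exp(-3^(1/6)*z/2)


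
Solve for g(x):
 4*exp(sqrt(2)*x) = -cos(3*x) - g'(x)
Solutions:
 g(x) = C1 - 2*sqrt(2)*exp(sqrt(2)*x) - sin(3*x)/3


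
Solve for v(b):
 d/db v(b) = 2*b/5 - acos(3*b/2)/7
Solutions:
 v(b) = C1 + b^2/5 - b*acos(3*b/2)/7 + sqrt(4 - 9*b^2)/21


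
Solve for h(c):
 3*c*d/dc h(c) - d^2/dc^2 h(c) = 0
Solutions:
 h(c) = C1 + C2*erfi(sqrt(6)*c/2)


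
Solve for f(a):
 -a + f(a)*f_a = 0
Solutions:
 f(a) = -sqrt(C1 + a^2)
 f(a) = sqrt(C1 + a^2)


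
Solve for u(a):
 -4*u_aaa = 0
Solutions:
 u(a) = C1 + C2*a + C3*a^2


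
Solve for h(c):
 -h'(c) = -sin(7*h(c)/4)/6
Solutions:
 -c/6 + 2*log(cos(7*h(c)/4) - 1)/7 - 2*log(cos(7*h(c)/4) + 1)/7 = C1


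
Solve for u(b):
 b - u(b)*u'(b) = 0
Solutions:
 u(b) = -sqrt(C1 + b^2)
 u(b) = sqrt(C1 + b^2)


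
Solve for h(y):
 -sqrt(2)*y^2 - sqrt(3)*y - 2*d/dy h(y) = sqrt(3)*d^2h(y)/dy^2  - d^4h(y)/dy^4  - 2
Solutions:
 h(y) = C1 + C2*exp(-y*(sqrt(3)/(sqrt(1 - sqrt(3)/9) + 1)^(1/3) + 3*(sqrt(1 - sqrt(3)/9) + 1)^(1/3))/6)*sin(y*(-sqrt(3)*(sqrt(1 - sqrt(3)/9) + 1)^(1/3) + (sqrt(1 - sqrt(3)/9) + 1)^(-1/3))/2) + C3*exp(-y*(sqrt(3)/(sqrt(1 - sqrt(3)/9) + 1)^(1/3) + 3*(sqrt(1 - sqrt(3)/9) + 1)^(1/3))/6)*cos(y*(-sqrt(3)*(sqrt(1 - sqrt(3)/9) + 1)^(1/3) + (sqrt(1 - sqrt(3)/9) + 1)^(-1/3))/2) + C4*exp(y*(sqrt(3)/(3*(sqrt(1 - sqrt(3)/9) + 1)^(1/3)) + (sqrt(1 - sqrt(3)/9) + 1)^(1/3))) - sqrt(2)*y^3/6 - sqrt(3)*y^2/4 + sqrt(6)*y^2/4 - 3*sqrt(2)*y/4 + 7*y/4


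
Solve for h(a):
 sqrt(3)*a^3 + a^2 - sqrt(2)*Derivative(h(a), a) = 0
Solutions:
 h(a) = C1 + sqrt(6)*a^4/8 + sqrt(2)*a^3/6


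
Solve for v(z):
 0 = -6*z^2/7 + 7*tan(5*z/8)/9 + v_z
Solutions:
 v(z) = C1 + 2*z^3/7 + 56*log(cos(5*z/8))/45


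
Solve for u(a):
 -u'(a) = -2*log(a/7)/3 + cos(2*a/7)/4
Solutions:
 u(a) = C1 + 2*a*log(a)/3 - 2*a*log(7)/3 - 2*a/3 - 7*sin(2*a/7)/8


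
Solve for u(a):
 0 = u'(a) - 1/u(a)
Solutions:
 u(a) = -sqrt(C1 + 2*a)
 u(a) = sqrt(C1 + 2*a)


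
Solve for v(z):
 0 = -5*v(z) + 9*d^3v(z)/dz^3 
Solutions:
 v(z) = C3*exp(15^(1/3)*z/3) + (C1*sin(3^(5/6)*5^(1/3)*z/6) + C2*cos(3^(5/6)*5^(1/3)*z/6))*exp(-15^(1/3)*z/6)


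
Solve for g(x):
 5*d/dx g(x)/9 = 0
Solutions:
 g(x) = C1


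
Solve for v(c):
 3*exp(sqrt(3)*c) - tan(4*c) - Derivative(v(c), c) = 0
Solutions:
 v(c) = C1 + sqrt(3)*exp(sqrt(3)*c) + log(cos(4*c))/4


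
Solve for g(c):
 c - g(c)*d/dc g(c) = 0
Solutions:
 g(c) = -sqrt(C1 + c^2)
 g(c) = sqrt(C1 + c^2)


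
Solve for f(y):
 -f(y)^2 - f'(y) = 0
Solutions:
 f(y) = 1/(C1 + y)


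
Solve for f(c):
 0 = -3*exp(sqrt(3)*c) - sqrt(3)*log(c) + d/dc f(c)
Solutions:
 f(c) = C1 + sqrt(3)*c*log(c) - sqrt(3)*c + sqrt(3)*exp(sqrt(3)*c)


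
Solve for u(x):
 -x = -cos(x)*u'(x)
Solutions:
 u(x) = C1 + Integral(x/cos(x), x)


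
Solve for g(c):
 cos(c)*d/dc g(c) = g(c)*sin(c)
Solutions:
 g(c) = C1/cos(c)


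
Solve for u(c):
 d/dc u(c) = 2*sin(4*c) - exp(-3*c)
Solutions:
 u(c) = C1 - cos(4*c)/2 + exp(-3*c)/3


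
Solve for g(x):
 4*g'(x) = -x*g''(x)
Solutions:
 g(x) = C1 + C2/x^3


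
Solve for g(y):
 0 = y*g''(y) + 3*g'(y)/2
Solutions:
 g(y) = C1 + C2/sqrt(y)


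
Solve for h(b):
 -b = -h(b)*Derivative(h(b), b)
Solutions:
 h(b) = -sqrt(C1 + b^2)
 h(b) = sqrt(C1 + b^2)


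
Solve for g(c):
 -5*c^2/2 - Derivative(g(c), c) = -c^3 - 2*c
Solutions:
 g(c) = C1 + c^4/4 - 5*c^3/6 + c^2


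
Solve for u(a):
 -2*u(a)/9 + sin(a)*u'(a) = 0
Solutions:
 u(a) = C1*(cos(a) - 1)^(1/9)/(cos(a) + 1)^(1/9)


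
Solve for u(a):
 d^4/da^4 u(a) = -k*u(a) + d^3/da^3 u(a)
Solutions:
 u(a) = C1*exp(a*Piecewise((-sqrt(1/4 - (-k)^(1/3))/2 - sqrt((-k)^(1/3) + 1/2 - 1/(4*sqrt(1/4 - (-k)^(1/3))))/2 + 1/4, Eq(k, 0)), (-sqrt(2*k/(3*(k/16 + sqrt(-k^3/27 + k^2/256))^(1/3)) + 2*(k/16 + sqrt(-k^3/27 + k^2/256))^(1/3) + 1/4)/2 - sqrt(-2*k/(3*(k/16 + sqrt(-k^3/27 + k^2/256))^(1/3)) - 2*(k/16 + sqrt(-k^3/27 + k^2/256))^(1/3) + 1/2 - 1/(4*sqrt(2*k/(3*(k/16 + sqrt(-k^3/27 + k^2/256))^(1/3)) + 2*(k/16 + sqrt(-k^3/27 + k^2/256))^(1/3) + 1/4)))/2 + 1/4, True))) + C2*exp(a*Piecewise((-sqrt(1/4 - (-k)^(1/3))/2 + sqrt((-k)^(1/3) + 1/2 - 1/(4*sqrt(1/4 - (-k)^(1/3))))/2 + 1/4, Eq(k, 0)), (-sqrt(2*k/(3*(k/16 + sqrt(-k^3/27 + k^2/256))^(1/3)) + 2*(k/16 + sqrt(-k^3/27 + k^2/256))^(1/3) + 1/4)/2 + sqrt(-2*k/(3*(k/16 + sqrt(-k^3/27 + k^2/256))^(1/3)) - 2*(k/16 + sqrt(-k^3/27 + k^2/256))^(1/3) + 1/2 - 1/(4*sqrt(2*k/(3*(k/16 + sqrt(-k^3/27 + k^2/256))^(1/3)) + 2*(k/16 + sqrt(-k^3/27 + k^2/256))^(1/3) + 1/4)))/2 + 1/4, True))) + C3*exp(a*Piecewise((sqrt(1/4 - (-k)^(1/3))/2 - sqrt((-k)^(1/3) + 1/2 + 1/(4*sqrt(1/4 - (-k)^(1/3))))/2 + 1/4, Eq(k, 0)), (sqrt(2*k/(3*(k/16 + sqrt(-k^3/27 + k^2/256))^(1/3)) + 2*(k/16 + sqrt(-k^3/27 + k^2/256))^(1/3) + 1/4)/2 - sqrt(-2*k/(3*(k/16 + sqrt(-k^3/27 + k^2/256))^(1/3)) - 2*(k/16 + sqrt(-k^3/27 + k^2/256))^(1/3) + 1/2 + 1/(4*sqrt(2*k/(3*(k/16 + sqrt(-k^3/27 + k^2/256))^(1/3)) + 2*(k/16 + sqrt(-k^3/27 + k^2/256))^(1/3) + 1/4)))/2 + 1/4, True))) + C4*exp(a*Piecewise((sqrt(1/4 - (-k)^(1/3))/2 + sqrt((-k)^(1/3) + 1/2 + 1/(4*sqrt(1/4 - (-k)^(1/3))))/2 + 1/4, Eq(k, 0)), (sqrt(2*k/(3*(k/16 + sqrt(-k^3/27 + k^2/256))^(1/3)) + 2*(k/16 + sqrt(-k^3/27 + k^2/256))^(1/3) + 1/4)/2 + sqrt(-2*k/(3*(k/16 + sqrt(-k^3/27 + k^2/256))^(1/3)) - 2*(k/16 + sqrt(-k^3/27 + k^2/256))^(1/3) + 1/2 + 1/(4*sqrt(2*k/(3*(k/16 + sqrt(-k^3/27 + k^2/256))^(1/3)) + 2*(k/16 + sqrt(-k^3/27 + k^2/256))^(1/3) + 1/4)))/2 + 1/4, True)))


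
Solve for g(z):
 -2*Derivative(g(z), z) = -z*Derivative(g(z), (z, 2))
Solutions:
 g(z) = C1 + C2*z^3


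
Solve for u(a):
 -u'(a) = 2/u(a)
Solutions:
 u(a) = -sqrt(C1 - 4*a)
 u(a) = sqrt(C1 - 4*a)


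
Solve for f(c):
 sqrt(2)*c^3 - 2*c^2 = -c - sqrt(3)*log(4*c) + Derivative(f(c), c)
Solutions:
 f(c) = C1 + sqrt(2)*c^4/4 - 2*c^3/3 + c^2/2 + sqrt(3)*c*log(c) - sqrt(3)*c + 2*sqrt(3)*c*log(2)


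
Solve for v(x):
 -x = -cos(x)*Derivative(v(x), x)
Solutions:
 v(x) = C1 + Integral(x/cos(x), x)


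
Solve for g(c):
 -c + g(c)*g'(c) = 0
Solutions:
 g(c) = -sqrt(C1 + c^2)
 g(c) = sqrt(C1 + c^2)


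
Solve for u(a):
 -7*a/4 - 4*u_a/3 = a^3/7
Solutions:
 u(a) = C1 - 3*a^4/112 - 21*a^2/32


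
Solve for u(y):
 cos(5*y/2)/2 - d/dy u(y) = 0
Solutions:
 u(y) = C1 + sin(5*y/2)/5


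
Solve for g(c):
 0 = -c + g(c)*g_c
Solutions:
 g(c) = -sqrt(C1 + c^2)
 g(c) = sqrt(C1 + c^2)


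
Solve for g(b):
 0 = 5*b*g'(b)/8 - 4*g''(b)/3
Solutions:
 g(b) = C1 + C2*erfi(sqrt(15)*b/8)


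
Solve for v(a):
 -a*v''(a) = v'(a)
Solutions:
 v(a) = C1 + C2*log(a)


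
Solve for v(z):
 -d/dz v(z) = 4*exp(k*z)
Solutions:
 v(z) = C1 - 4*exp(k*z)/k


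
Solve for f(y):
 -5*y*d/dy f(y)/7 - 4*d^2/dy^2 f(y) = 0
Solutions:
 f(y) = C1 + C2*erf(sqrt(70)*y/28)


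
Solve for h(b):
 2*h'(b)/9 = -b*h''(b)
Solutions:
 h(b) = C1 + C2*b^(7/9)


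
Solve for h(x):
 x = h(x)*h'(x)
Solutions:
 h(x) = -sqrt(C1 + x^2)
 h(x) = sqrt(C1 + x^2)


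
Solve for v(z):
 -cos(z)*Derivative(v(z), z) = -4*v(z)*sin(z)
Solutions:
 v(z) = C1/cos(z)^4


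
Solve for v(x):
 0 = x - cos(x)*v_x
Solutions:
 v(x) = C1 + Integral(x/cos(x), x)


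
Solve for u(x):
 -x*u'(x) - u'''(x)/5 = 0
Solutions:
 u(x) = C1 + Integral(C2*airyai(-5^(1/3)*x) + C3*airybi(-5^(1/3)*x), x)


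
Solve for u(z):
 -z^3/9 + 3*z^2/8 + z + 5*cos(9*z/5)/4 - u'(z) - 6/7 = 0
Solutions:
 u(z) = C1 - z^4/36 + z^3/8 + z^2/2 - 6*z/7 + 25*sin(9*z/5)/36


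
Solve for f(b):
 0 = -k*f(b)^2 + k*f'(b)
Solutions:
 f(b) = -1/(C1 + b)


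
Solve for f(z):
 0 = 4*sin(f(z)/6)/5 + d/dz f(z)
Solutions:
 4*z/5 + 3*log(cos(f(z)/6) - 1) - 3*log(cos(f(z)/6) + 1) = C1


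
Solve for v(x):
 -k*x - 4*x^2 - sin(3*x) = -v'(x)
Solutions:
 v(x) = C1 + k*x^2/2 + 4*x^3/3 - cos(3*x)/3


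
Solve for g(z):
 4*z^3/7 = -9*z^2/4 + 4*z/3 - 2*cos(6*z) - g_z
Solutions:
 g(z) = C1 - z^4/7 - 3*z^3/4 + 2*z^2/3 - sin(6*z)/3


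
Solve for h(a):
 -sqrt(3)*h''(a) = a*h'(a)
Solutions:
 h(a) = C1 + C2*erf(sqrt(2)*3^(3/4)*a/6)


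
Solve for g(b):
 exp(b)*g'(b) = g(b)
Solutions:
 g(b) = C1*exp(-exp(-b))


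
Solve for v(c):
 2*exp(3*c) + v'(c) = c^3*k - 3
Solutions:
 v(c) = C1 + c^4*k/4 - 3*c - 2*exp(3*c)/3


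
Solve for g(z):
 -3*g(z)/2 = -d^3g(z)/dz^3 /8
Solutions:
 g(z) = C3*exp(12^(1/3)*z) + (C1*sin(2^(2/3)*3^(5/6)*z/2) + C2*cos(2^(2/3)*3^(5/6)*z/2))*exp(-12^(1/3)*z/2)


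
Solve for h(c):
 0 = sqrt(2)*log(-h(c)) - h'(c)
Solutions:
 -li(-h(c)) = C1 + sqrt(2)*c


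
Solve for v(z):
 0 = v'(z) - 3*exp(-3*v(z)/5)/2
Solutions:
 v(z) = 5*log(C1 + 9*z/10)/3
 v(z) = 5*log(10^(2/3)*(-3^(1/3) - 3^(5/6)*I)*(C1 + 3*z)^(1/3)/20)
 v(z) = 5*log(10^(2/3)*(-3^(1/3) + 3^(5/6)*I)*(C1 + 3*z)^(1/3)/20)


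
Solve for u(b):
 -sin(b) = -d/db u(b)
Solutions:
 u(b) = C1 - cos(b)


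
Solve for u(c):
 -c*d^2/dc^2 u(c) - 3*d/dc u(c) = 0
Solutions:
 u(c) = C1 + C2/c^2


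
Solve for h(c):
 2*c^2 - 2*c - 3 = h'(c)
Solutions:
 h(c) = C1 + 2*c^3/3 - c^2 - 3*c


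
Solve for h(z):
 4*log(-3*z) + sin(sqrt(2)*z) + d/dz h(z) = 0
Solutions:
 h(z) = C1 - 4*z*log(-z) - 4*z*log(3) + 4*z + sqrt(2)*cos(sqrt(2)*z)/2


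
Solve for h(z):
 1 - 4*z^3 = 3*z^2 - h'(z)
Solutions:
 h(z) = C1 + z^4 + z^3 - z


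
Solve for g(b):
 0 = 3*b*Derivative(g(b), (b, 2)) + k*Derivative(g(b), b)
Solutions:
 g(b) = C1 + b^(1 - re(k)/3)*(C2*sin(log(b)*Abs(im(k))/3) + C3*cos(log(b)*im(k)/3))


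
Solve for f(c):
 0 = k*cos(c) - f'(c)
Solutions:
 f(c) = C1 + k*sin(c)


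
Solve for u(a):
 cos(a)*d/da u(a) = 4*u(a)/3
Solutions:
 u(a) = C1*(sin(a) + 1)^(2/3)/(sin(a) - 1)^(2/3)


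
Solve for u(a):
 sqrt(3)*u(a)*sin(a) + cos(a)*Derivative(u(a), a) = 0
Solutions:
 u(a) = C1*cos(a)^(sqrt(3))


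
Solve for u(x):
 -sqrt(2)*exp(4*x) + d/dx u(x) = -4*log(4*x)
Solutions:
 u(x) = C1 - 4*x*log(x) + 4*x*(1 - 2*log(2)) + sqrt(2)*exp(4*x)/4


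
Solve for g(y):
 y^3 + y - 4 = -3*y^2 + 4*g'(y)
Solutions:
 g(y) = C1 + y^4/16 + y^3/4 + y^2/8 - y


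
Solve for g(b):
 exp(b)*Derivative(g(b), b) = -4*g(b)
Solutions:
 g(b) = C1*exp(4*exp(-b))


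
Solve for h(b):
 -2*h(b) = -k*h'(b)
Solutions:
 h(b) = C1*exp(2*b/k)


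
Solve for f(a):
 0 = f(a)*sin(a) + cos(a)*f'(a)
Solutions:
 f(a) = C1*cos(a)


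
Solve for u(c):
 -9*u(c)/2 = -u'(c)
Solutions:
 u(c) = C1*exp(9*c/2)


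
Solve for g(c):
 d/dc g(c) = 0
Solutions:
 g(c) = C1


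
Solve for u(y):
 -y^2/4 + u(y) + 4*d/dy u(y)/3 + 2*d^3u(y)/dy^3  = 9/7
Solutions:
 u(y) = C1*exp(-2^(1/3)*y*(-(27 + sqrt(857))^(1/3) + 4*2^(1/3)/(27 + sqrt(857))^(1/3))/12)*sin(2^(1/3)*sqrt(3)*y*(4*2^(1/3)/(27 + sqrt(857))^(1/3) + (27 + sqrt(857))^(1/3))/12) + C2*exp(-2^(1/3)*y*(-(27 + sqrt(857))^(1/3) + 4*2^(1/3)/(27 + sqrt(857))^(1/3))/12)*cos(2^(1/3)*sqrt(3)*y*(4*2^(1/3)/(27 + sqrt(857))^(1/3) + (27 + sqrt(857))^(1/3))/12) + C3*exp(2^(1/3)*y*(-(27 + sqrt(857))^(1/3) + 4*2^(1/3)/(27 + sqrt(857))^(1/3))/6) + y^2/4 - 2*y/3 + 137/63


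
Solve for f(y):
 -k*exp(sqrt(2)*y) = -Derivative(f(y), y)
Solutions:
 f(y) = C1 + sqrt(2)*k*exp(sqrt(2)*y)/2


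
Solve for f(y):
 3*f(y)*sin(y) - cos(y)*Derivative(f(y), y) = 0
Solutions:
 f(y) = C1/cos(y)^3


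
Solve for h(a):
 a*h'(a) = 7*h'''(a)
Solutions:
 h(a) = C1 + Integral(C2*airyai(7^(2/3)*a/7) + C3*airybi(7^(2/3)*a/7), a)


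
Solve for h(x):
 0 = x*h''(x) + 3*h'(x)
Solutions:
 h(x) = C1 + C2/x^2


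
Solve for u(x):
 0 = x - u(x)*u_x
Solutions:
 u(x) = -sqrt(C1 + x^2)
 u(x) = sqrt(C1 + x^2)


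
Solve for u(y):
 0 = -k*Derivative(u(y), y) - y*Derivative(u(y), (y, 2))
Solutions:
 u(y) = C1 + y^(1 - re(k))*(C2*sin(log(y)*Abs(im(k))) + C3*cos(log(y)*im(k)))


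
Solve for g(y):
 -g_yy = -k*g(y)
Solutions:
 g(y) = C1*exp(-sqrt(k)*y) + C2*exp(sqrt(k)*y)


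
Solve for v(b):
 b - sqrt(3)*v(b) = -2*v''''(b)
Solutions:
 v(b) = C1*exp(-2^(3/4)*3^(1/8)*b/2) + C2*exp(2^(3/4)*3^(1/8)*b/2) + C3*sin(2^(3/4)*3^(1/8)*b/2) + C4*cos(2^(3/4)*3^(1/8)*b/2) + sqrt(3)*b/3


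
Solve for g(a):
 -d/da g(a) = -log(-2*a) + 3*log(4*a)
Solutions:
 g(a) = C1 - 2*a*log(a) + a*(-5*log(2) + 2 + I*pi)


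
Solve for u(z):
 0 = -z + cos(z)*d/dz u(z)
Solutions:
 u(z) = C1 + Integral(z/cos(z), z)


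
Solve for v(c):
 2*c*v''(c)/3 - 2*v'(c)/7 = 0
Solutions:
 v(c) = C1 + C2*c^(10/7)


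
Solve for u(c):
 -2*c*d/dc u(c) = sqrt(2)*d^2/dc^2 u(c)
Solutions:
 u(c) = C1 + C2*erf(2^(3/4)*c/2)


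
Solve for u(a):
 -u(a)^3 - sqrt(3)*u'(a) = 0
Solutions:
 u(a) = -sqrt(6)*sqrt(-1/(C1 - sqrt(3)*a))/2
 u(a) = sqrt(6)*sqrt(-1/(C1 - sqrt(3)*a))/2


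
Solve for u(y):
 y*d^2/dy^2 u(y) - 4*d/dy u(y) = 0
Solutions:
 u(y) = C1 + C2*y^5


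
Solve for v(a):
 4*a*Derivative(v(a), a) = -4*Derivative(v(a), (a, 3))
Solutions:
 v(a) = C1 + Integral(C2*airyai(-a) + C3*airybi(-a), a)


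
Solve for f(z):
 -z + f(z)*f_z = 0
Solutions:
 f(z) = -sqrt(C1 + z^2)
 f(z) = sqrt(C1 + z^2)


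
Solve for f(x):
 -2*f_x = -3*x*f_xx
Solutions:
 f(x) = C1 + C2*x^(5/3)


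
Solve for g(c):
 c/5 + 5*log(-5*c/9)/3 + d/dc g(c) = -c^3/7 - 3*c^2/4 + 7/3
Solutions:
 g(c) = C1 - c^4/28 - c^3/4 - c^2/10 - 5*c*log(-c)/3 + c*(-5*log(5)/3 + 10*log(3)/3 + 4)


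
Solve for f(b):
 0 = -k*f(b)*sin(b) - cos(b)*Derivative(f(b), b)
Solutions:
 f(b) = C1*exp(k*log(cos(b)))


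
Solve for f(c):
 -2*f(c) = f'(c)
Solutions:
 f(c) = C1*exp(-2*c)


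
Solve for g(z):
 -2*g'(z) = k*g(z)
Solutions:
 g(z) = C1*exp(-k*z/2)


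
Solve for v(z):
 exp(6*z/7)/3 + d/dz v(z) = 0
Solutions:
 v(z) = C1 - 7*exp(6*z/7)/18


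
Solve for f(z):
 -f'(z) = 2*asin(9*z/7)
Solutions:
 f(z) = C1 - 2*z*asin(9*z/7) - 2*sqrt(49 - 81*z^2)/9


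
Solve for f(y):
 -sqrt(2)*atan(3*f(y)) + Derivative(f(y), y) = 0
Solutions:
 Integral(1/atan(3*_y), (_y, f(y))) = C1 + sqrt(2)*y


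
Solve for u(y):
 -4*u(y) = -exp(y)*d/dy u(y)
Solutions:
 u(y) = C1*exp(-4*exp(-y))


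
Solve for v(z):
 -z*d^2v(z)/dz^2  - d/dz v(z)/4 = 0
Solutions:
 v(z) = C1 + C2*z^(3/4)


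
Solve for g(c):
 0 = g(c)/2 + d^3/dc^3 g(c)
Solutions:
 g(c) = C3*exp(-2^(2/3)*c/2) + (C1*sin(2^(2/3)*sqrt(3)*c/4) + C2*cos(2^(2/3)*sqrt(3)*c/4))*exp(2^(2/3)*c/4)


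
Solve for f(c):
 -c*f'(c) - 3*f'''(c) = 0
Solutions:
 f(c) = C1 + Integral(C2*airyai(-3^(2/3)*c/3) + C3*airybi(-3^(2/3)*c/3), c)


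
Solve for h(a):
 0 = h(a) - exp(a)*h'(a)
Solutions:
 h(a) = C1*exp(-exp(-a))


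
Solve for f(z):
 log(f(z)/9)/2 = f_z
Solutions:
 2*Integral(1/(-log(_y) + 2*log(3)), (_y, f(z))) = C1 - z


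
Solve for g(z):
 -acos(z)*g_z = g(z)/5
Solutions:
 g(z) = C1*exp(-Integral(1/acos(z), z)/5)


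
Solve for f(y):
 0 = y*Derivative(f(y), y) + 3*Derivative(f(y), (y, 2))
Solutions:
 f(y) = C1 + C2*erf(sqrt(6)*y/6)


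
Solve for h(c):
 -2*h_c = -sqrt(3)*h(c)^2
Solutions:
 h(c) = -2/(C1 + sqrt(3)*c)


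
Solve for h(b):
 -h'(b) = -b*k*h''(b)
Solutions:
 h(b) = C1 + b^(((re(k) + 1)*re(k) + im(k)^2)/(re(k)^2 + im(k)^2))*(C2*sin(log(b)*Abs(im(k))/(re(k)^2 + im(k)^2)) + C3*cos(log(b)*im(k)/(re(k)^2 + im(k)^2)))


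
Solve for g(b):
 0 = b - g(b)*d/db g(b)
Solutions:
 g(b) = -sqrt(C1 + b^2)
 g(b) = sqrt(C1 + b^2)


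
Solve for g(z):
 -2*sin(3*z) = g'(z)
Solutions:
 g(z) = C1 + 2*cos(3*z)/3


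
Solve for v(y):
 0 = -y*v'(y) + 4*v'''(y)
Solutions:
 v(y) = C1 + Integral(C2*airyai(2^(1/3)*y/2) + C3*airybi(2^(1/3)*y/2), y)


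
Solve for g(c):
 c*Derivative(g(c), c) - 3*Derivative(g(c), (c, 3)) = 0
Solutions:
 g(c) = C1 + Integral(C2*airyai(3^(2/3)*c/3) + C3*airybi(3^(2/3)*c/3), c)


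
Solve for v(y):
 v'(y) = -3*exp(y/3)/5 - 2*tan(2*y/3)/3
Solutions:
 v(y) = C1 - 9*exp(y/3)/5 + log(cos(2*y/3))


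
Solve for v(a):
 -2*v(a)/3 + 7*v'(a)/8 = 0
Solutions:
 v(a) = C1*exp(16*a/21)


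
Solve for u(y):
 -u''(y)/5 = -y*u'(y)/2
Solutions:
 u(y) = C1 + C2*erfi(sqrt(5)*y/2)


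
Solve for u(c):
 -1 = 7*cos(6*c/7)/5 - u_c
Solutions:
 u(c) = C1 + c + 49*sin(6*c/7)/30


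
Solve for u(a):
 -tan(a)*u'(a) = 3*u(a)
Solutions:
 u(a) = C1/sin(a)^3


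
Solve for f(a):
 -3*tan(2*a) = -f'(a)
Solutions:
 f(a) = C1 - 3*log(cos(2*a))/2


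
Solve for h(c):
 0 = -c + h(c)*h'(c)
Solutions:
 h(c) = -sqrt(C1 + c^2)
 h(c) = sqrt(C1 + c^2)


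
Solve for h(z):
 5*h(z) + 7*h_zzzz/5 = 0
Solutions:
 h(z) = (C1*sin(sqrt(10)*7^(3/4)*z/14) + C2*cos(sqrt(10)*7^(3/4)*z/14))*exp(-sqrt(10)*7^(3/4)*z/14) + (C3*sin(sqrt(10)*7^(3/4)*z/14) + C4*cos(sqrt(10)*7^(3/4)*z/14))*exp(sqrt(10)*7^(3/4)*z/14)


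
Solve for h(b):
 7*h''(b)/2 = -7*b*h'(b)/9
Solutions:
 h(b) = C1 + C2*erf(b/3)


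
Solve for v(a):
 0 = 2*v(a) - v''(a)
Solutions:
 v(a) = C1*exp(-sqrt(2)*a) + C2*exp(sqrt(2)*a)


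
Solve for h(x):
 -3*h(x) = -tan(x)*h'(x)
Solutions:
 h(x) = C1*sin(x)^3


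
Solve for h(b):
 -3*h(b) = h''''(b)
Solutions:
 h(b) = (C1*sin(sqrt(2)*3^(1/4)*b/2) + C2*cos(sqrt(2)*3^(1/4)*b/2))*exp(-sqrt(2)*3^(1/4)*b/2) + (C3*sin(sqrt(2)*3^(1/4)*b/2) + C4*cos(sqrt(2)*3^(1/4)*b/2))*exp(sqrt(2)*3^(1/4)*b/2)


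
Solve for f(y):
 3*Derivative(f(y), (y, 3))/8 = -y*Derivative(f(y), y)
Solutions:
 f(y) = C1 + Integral(C2*airyai(-2*3^(2/3)*y/3) + C3*airybi(-2*3^(2/3)*y/3), y)


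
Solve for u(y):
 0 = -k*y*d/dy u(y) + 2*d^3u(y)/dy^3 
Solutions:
 u(y) = C1 + Integral(C2*airyai(2^(2/3)*k^(1/3)*y/2) + C3*airybi(2^(2/3)*k^(1/3)*y/2), y)


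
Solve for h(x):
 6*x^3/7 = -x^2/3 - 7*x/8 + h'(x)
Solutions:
 h(x) = C1 + 3*x^4/14 + x^3/9 + 7*x^2/16


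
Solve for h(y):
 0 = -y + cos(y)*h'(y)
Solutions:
 h(y) = C1 + Integral(y/cos(y), y)


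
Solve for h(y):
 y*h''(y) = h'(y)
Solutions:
 h(y) = C1 + C2*y^2


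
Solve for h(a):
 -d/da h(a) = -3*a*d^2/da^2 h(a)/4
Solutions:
 h(a) = C1 + C2*a^(7/3)


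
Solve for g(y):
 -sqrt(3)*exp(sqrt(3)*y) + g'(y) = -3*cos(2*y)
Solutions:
 g(y) = C1 + exp(sqrt(3)*y) - 3*sin(2*y)/2


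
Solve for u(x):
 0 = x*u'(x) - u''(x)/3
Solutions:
 u(x) = C1 + C2*erfi(sqrt(6)*x/2)


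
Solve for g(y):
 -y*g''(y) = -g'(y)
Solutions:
 g(y) = C1 + C2*y^2


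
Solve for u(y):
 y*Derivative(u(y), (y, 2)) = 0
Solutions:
 u(y) = C1 + C2*y


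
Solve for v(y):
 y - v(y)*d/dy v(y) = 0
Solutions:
 v(y) = -sqrt(C1 + y^2)
 v(y) = sqrt(C1 + y^2)


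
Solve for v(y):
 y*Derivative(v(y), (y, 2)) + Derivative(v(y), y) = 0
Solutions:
 v(y) = C1 + C2*log(y)


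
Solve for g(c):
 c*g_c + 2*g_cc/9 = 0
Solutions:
 g(c) = C1 + C2*erf(3*c/2)


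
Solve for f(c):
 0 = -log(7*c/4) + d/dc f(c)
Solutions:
 f(c) = C1 + c*log(c) - c + c*log(7/4)


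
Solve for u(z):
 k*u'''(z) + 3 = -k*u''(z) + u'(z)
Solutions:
 u(z) = C1 + C2*exp(z*(-1 + sqrt(k*(k + 4))/k)/2) + C3*exp(-z*(1 + sqrt(k*(k + 4))/k)/2) + 3*z


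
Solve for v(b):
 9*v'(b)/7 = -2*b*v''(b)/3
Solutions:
 v(b) = C1 + C2/b^(13/14)


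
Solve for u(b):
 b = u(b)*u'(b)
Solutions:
 u(b) = -sqrt(C1 + b^2)
 u(b) = sqrt(C1 + b^2)


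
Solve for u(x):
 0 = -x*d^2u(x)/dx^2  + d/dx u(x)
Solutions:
 u(x) = C1 + C2*x^2


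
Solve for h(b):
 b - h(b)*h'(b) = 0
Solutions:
 h(b) = -sqrt(C1 + b^2)
 h(b) = sqrt(C1 + b^2)


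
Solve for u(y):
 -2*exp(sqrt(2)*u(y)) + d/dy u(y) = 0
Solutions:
 u(y) = sqrt(2)*(2*log(-1/(C1 + 2*y)) - log(2))/4


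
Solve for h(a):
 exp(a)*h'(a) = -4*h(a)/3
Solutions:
 h(a) = C1*exp(4*exp(-a)/3)


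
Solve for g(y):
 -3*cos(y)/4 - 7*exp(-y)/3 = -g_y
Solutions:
 g(y) = C1 + 3*sin(y)/4 - 7*exp(-y)/3


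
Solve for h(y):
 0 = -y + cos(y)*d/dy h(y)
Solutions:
 h(y) = C1 + Integral(y/cos(y), y)


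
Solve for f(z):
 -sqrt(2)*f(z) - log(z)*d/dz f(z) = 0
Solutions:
 f(z) = C1*exp(-sqrt(2)*li(z))


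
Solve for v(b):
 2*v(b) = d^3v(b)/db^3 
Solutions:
 v(b) = C3*exp(2^(1/3)*b) + (C1*sin(2^(1/3)*sqrt(3)*b/2) + C2*cos(2^(1/3)*sqrt(3)*b/2))*exp(-2^(1/3)*b/2)


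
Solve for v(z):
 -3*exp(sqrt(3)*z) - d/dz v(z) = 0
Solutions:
 v(z) = C1 - sqrt(3)*exp(sqrt(3)*z)


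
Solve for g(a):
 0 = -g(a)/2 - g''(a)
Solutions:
 g(a) = C1*sin(sqrt(2)*a/2) + C2*cos(sqrt(2)*a/2)


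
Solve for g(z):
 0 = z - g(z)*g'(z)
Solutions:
 g(z) = -sqrt(C1 + z^2)
 g(z) = sqrt(C1 + z^2)


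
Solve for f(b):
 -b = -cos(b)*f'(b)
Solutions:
 f(b) = C1 + Integral(b/cos(b), b)


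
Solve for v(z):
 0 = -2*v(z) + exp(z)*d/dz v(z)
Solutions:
 v(z) = C1*exp(-2*exp(-z))


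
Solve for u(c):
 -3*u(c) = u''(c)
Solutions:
 u(c) = C1*sin(sqrt(3)*c) + C2*cos(sqrt(3)*c)


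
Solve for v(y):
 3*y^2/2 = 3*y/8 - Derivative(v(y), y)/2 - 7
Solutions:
 v(y) = C1 - y^3 + 3*y^2/8 - 14*y


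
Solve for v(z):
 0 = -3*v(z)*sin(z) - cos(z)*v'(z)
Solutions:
 v(z) = C1*cos(z)^3


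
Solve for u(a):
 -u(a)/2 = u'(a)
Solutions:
 u(a) = C1*exp(-a/2)


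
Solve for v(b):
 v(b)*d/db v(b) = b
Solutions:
 v(b) = -sqrt(C1 + b^2)
 v(b) = sqrt(C1 + b^2)


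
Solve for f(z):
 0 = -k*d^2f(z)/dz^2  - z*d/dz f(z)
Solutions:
 f(z) = C1 + C2*sqrt(k)*erf(sqrt(2)*z*sqrt(1/k)/2)


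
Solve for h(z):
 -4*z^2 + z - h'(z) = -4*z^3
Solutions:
 h(z) = C1 + z^4 - 4*z^3/3 + z^2/2


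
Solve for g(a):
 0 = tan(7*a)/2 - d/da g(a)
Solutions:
 g(a) = C1 - log(cos(7*a))/14


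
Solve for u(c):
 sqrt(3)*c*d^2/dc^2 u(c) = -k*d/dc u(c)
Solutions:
 u(c) = C1 + c^(-sqrt(3)*re(k)/3 + 1)*(C2*sin(sqrt(3)*log(c)*Abs(im(k))/3) + C3*cos(sqrt(3)*log(c)*im(k)/3))


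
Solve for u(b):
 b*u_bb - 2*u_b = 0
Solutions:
 u(b) = C1 + C2*b^3


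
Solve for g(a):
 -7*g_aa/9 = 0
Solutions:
 g(a) = C1 + C2*a


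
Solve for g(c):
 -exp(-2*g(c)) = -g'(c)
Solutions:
 g(c) = log(-sqrt(C1 + 2*c))
 g(c) = log(C1 + 2*c)/2


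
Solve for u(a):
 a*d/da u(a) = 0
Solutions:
 u(a) = C1


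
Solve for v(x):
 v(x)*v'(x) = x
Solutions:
 v(x) = -sqrt(C1 + x^2)
 v(x) = sqrt(C1 + x^2)


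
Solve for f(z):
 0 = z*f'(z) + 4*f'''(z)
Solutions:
 f(z) = C1 + Integral(C2*airyai(-2^(1/3)*z/2) + C3*airybi(-2^(1/3)*z/2), z)


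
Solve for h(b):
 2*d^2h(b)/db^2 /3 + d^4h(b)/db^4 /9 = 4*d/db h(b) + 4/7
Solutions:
 h(b) = C1 + C2*exp(2^(1/3)*b*(-(9 + sqrt(83))^(1/3) + 2^(1/3)/(9 + sqrt(83))^(1/3))/2)*sin(2^(1/3)*sqrt(3)*b*(2^(1/3)/(9 + sqrt(83))^(1/3) + (9 + sqrt(83))^(1/3))/2) + C3*exp(2^(1/3)*b*(-(9 + sqrt(83))^(1/3) + 2^(1/3)/(9 + sqrt(83))^(1/3))/2)*cos(2^(1/3)*sqrt(3)*b*(2^(1/3)/(9 + sqrt(83))^(1/3) + (9 + sqrt(83))^(1/3))/2) + C4*exp(-2^(1/3)*b*(-(9 + sqrt(83))^(1/3) + 2^(1/3)/(9 + sqrt(83))^(1/3))) - b/7


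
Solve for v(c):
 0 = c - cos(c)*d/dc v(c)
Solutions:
 v(c) = C1 + Integral(c/cos(c), c)


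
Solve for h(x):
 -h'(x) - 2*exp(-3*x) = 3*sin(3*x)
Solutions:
 h(x) = C1 + cos(3*x) + 2*exp(-3*x)/3


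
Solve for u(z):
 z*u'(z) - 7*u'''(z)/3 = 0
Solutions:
 u(z) = C1 + Integral(C2*airyai(3^(1/3)*7^(2/3)*z/7) + C3*airybi(3^(1/3)*7^(2/3)*z/7), z)


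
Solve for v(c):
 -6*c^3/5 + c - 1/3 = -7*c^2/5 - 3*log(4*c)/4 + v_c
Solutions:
 v(c) = C1 - 3*c^4/10 + 7*c^3/15 + c^2/2 + 3*c*log(c)/4 - 13*c/12 + 3*c*log(2)/2


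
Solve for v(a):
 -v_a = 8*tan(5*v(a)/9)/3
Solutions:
 v(a) = -9*asin(C1*exp(-40*a/27))/5 + 9*pi/5
 v(a) = 9*asin(C1*exp(-40*a/27))/5


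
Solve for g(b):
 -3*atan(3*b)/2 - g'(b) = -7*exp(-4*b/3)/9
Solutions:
 g(b) = C1 - 3*b*atan(3*b)/2 + log(9*b^2 + 1)/4 - 7*exp(-4*b/3)/12


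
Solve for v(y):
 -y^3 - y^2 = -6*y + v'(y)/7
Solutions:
 v(y) = C1 - 7*y^4/4 - 7*y^3/3 + 21*y^2


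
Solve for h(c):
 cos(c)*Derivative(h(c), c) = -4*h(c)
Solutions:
 h(c) = C1*(sin(c)^2 - 2*sin(c) + 1)/(sin(c)^2 + 2*sin(c) + 1)


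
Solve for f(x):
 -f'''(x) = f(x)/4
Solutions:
 f(x) = C3*exp(-2^(1/3)*x/2) + (C1*sin(2^(1/3)*sqrt(3)*x/4) + C2*cos(2^(1/3)*sqrt(3)*x/4))*exp(2^(1/3)*x/4)


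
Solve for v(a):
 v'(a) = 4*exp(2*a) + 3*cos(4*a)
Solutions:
 v(a) = C1 + 2*exp(2*a) + 3*sin(4*a)/4


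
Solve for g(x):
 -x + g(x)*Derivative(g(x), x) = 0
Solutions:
 g(x) = -sqrt(C1 + x^2)
 g(x) = sqrt(C1 + x^2)


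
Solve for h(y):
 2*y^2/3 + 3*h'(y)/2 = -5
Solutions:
 h(y) = C1 - 4*y^3/27 - 10*y/3


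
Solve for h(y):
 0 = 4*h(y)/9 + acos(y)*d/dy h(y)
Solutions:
 h(y) = C1*exp(-4*Integral(1/acos(y), y)/9)


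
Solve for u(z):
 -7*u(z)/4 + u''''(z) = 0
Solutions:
 u(z) = C1*exp(-sqrt(2)*7^(1/4)*z/2) + C2*exp(sqrt(2)*7^(1/4)*z/2) + C3*sin(sqrt(2)*7^(1/4)*z/2) + C4*cos(sqrt(2)*7^(1/4)*z/2)


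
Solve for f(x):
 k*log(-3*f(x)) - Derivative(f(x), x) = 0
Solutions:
 Integral(1/(log(-_y) + log(3)), (_y, f(x))) = C1 + k*x


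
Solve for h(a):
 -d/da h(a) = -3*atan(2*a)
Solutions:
 h(a) = C1 + 3*a*atan(2*a) - 3*log(4*a^2 + 1)/4


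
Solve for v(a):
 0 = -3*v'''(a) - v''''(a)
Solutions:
 v(a) = C1 + C2*a + C3*a^2 + C4*exp(-3*a)


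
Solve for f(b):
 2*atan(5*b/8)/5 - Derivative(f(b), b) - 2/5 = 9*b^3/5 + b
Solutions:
 f(b) = C1 - 9*b^4/20 - b^2/2 + 2*b*atan(5*b/8)/5 - 2*b/5 - 8*log(25*b^2 + 64)/25


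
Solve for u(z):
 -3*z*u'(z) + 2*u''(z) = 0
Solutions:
 u(z) = C1 + C2*erfi(sqrt(3)*z/2)


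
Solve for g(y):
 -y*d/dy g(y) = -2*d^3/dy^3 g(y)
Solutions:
 g(y) = C1 + Integral(C2*airyai(2^(2/3)*y/2) + C3*airybi(2^(2/3)*y/2), y)


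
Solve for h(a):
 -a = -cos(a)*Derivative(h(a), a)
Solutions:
 h(a) = C1 + Integral(a/cos(a), a)


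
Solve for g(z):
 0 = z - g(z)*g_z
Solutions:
 g(z) = -sqrt(C1 + z^2)
 g(z) = sqrt(C1 + z^2)


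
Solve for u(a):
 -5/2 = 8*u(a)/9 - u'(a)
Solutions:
 u(a) = C1*exp(8*a/9) - 45/16


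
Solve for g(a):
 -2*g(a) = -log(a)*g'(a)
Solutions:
 g(a) = C1*exp(2*li(a))


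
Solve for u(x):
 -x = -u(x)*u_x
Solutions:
 u(x) = -sqrt(C1 + x^2)
 u(x) = sqrt(C1 + x^2)


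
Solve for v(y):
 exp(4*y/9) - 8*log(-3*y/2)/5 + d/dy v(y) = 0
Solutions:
 v(y) = C1 + 8*y*log(-y)/5 + 8*y*(-1 - log(2) + log(3))/5 - 9*exp(4*y/9)/4


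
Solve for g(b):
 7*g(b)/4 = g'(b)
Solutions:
 g(b) = C1*exp(7*b/4)


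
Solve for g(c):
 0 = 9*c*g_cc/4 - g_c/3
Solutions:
 g(c) = C1 + C2*c^(31/27)


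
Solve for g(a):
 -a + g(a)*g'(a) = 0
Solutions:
 g(a) = -sqrt(C1 + a^2)
 g(a) = sqrt(C1 + a^2)


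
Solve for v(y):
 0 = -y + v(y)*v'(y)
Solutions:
 v(y) = -sqrt(C1 + y^2)
 v(y) = sqrt(C1 + y^2)


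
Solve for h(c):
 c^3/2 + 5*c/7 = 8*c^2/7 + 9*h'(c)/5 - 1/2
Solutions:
 h(c) = C1 + 5*c^4/72 - 40*c^3/189 + 25*c^2/126 + 5*c/18


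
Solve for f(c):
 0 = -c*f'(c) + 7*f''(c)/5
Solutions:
 f(c) = C1 + C2*erfi(sqrt(70)*c/14)


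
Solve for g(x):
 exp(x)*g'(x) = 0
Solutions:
 g(x) = C1


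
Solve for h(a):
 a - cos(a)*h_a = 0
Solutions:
 h(a) = C1 + Integral(a/cos(a), a)


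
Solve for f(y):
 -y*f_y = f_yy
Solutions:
 f(y) = C1 + C2*erf(sqrt(2)*y/2)


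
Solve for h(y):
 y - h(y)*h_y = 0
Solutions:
 h(y) = -sqrt(C1 + y^2)
 h(y) = sqrt(C1 + y^2)


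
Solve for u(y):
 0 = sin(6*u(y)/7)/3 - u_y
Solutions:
 -y/3 + 7*log(cos(6*u(y)/7) - 1)/12 - 7*log(cos(6*u(y)/7) + 1)/12 = C1


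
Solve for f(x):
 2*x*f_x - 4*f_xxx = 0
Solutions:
 f(x) = C1 + Integral(C2*airyai(2^(2/3)*x/2) + C3*airybi(2^(2/3)*x/2), x)


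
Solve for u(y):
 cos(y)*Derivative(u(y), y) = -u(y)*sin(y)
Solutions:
 u(y) = C1*cos(y)


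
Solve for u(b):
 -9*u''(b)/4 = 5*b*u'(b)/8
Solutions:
 u(b) = C1 + C2*erf(sqrt(5)*b/6)


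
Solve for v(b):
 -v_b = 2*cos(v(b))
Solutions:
 v(b) = pi - asin((C1 + exp(4*b))/(C1 - exp(4*b)))
 v(b) = asin((C1 + exp(4*b))/(C1 - exp(4*b)))


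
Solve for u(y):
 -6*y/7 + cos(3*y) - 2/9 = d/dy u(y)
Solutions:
 u(y) = C1 - 3*y^2/7 - 2*y/9 + sin(3*y)/3


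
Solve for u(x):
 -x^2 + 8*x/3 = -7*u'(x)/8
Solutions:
 u(x) = C1 + 8*x^3/21 - 32*x^2/21


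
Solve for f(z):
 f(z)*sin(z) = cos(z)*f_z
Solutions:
 f(z) = C1/cos(z)
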